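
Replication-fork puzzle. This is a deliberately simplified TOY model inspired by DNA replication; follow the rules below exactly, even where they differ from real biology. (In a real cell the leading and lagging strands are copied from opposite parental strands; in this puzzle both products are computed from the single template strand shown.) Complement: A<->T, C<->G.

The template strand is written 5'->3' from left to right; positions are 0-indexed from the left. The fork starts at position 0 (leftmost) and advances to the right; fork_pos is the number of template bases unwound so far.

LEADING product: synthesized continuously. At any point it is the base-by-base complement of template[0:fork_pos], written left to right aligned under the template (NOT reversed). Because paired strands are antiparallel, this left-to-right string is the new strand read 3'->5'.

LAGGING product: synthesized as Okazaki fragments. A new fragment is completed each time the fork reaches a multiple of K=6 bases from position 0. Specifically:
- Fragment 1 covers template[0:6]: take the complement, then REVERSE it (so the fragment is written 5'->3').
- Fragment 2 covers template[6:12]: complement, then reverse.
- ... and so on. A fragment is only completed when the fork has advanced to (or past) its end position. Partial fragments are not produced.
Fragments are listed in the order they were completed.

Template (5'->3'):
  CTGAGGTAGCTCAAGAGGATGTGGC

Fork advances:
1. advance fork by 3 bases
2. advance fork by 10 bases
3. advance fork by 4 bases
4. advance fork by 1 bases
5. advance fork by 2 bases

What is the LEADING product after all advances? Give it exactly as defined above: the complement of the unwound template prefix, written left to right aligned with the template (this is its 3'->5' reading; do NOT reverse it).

Step 1: advance 3 -> fork_pos = 0 + 3 = 3.
Step 2: advance 10 -> fork_pos = 3 + 10 = 13.
Step 3: advance 4 -> fork_pos = 13 + 4 = 17.
Step 4: advance 1 -> fork_pos = 17 + 1 = 18.
Step 5: advance 2 -> fork_pos = 18 + 2 = 20.
Unwound prefix: template[0:20] = CTGAGGTAGCTCAAGAGGAT
Complement it base by base (A<->T, C<->G), keeping left-to-right order:
  [0:5] CTGAG -> GACTC
  [5:10] GTAGC -> CATCG
  [10:15] TCAAG -> AGTTC
  [15:20] AGGAT -> TCCTA
Concatenate: GACTCCATCGAGTTCTCCTA (length 20; written aligned with the template, i.e. 3'->5').

Answer: GACTCCATCGAGTTCTCCTA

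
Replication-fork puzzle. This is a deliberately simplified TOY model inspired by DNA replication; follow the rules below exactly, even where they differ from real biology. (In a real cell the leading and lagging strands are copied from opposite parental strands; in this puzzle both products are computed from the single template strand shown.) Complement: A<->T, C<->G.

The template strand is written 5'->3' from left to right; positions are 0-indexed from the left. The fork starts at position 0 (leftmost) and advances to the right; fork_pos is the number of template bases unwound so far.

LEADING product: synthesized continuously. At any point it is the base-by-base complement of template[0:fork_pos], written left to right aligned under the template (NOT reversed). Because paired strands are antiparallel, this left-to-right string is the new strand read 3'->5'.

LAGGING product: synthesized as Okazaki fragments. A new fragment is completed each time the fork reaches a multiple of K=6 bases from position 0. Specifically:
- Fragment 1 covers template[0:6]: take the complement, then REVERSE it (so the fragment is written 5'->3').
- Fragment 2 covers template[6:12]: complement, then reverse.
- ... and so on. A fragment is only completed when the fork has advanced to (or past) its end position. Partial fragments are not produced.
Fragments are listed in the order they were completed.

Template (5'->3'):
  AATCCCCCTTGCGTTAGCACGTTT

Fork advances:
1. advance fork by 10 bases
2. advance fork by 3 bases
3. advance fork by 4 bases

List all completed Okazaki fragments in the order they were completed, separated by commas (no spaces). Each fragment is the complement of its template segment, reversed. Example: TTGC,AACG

Answer: GGGATT,GCAAGG

Derivation:
Step 1: advance 10 -> fork_pos = 0 + 10 = 10. Reached multiple(s) of 6: 6 -> fragment 1 completed (1 total).
Step 2: advance 3 -> fork_pos = 10 + 3 = 13. Reached multiple(s) of 6: 12 -> fragment 2 completed (2 total).
Step 3: advance 4 -> fork_pos = 13 + 4 = 17. Next multiple of 6 is 18 (not reached); still 2 fragment(s).
Final fork_pos = 17, so 2 fragment(s) are complete. Build each: template segment -> complement -> reverse.
Fragment 1: template[0:6] = AATCCC -> complement TTAGGG -> reversed GGGATT
Fragment 2: template[6:12] = CCTTGC -> complement GGAACG -> reversed GCAAGG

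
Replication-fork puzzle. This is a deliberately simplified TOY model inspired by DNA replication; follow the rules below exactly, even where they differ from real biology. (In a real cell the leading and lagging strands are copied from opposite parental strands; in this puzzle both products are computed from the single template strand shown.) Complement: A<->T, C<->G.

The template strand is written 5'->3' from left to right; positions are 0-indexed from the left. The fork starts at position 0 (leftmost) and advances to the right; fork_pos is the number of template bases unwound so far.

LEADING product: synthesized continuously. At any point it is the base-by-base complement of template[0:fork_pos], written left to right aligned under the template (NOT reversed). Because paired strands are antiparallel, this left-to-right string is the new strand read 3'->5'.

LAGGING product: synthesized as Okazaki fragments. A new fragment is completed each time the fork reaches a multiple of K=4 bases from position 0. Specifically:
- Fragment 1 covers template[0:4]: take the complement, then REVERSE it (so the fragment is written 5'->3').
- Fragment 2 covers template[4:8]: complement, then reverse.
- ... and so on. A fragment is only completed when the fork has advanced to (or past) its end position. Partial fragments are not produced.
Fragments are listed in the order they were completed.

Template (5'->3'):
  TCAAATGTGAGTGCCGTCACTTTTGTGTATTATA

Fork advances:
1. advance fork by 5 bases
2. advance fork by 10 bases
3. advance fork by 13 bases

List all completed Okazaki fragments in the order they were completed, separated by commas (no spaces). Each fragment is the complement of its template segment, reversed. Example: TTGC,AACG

Step 1: advance 5 -> fork_pos = 0 + 5 = 5. Reached multiple(s) of 4: 4 -> fragment 1 completed (1 total).
Step 2: advance 10 -> fork_pos = 5 + 10 = 15. Reached multiple(s) of 4: 8, 12 -> fragments 2-3 completed (3 total).
Step 3: advance 13 -> fork_pos = 15 + 13 = 28. Reached multiple(s) of 4: 16, 20, 24, 28 -> fragments 4-7 completed (7 total).
Final fork_pos = 28, so 7 fragment(s) are complete. Build each: template segment -> complement -> reverse.
Fragment 1: template[0:4] = TCAA -> complement AGTT -> reversed TTGA
Fragment 2: template[4:8] = ATGT -> complement TACA -> reversed ACAT
Fragment 3: template[8:12] = GAGT -> complement CTCA -> reversed ACTC
Fragment 4: template[12:16] = GCCG -> complement CGGC -> reversed CGGC
Fragment 5: template[16:20] = TCAC -> complement AGTG -> reversed GTGA
Fragment 6: template[20:24] = TTTT -> complement AAAA -> reversed AAAA
Fragment 7: template[24:28] = GTGT -> complement CACA -> reversed ACAC

Answer: TTGA,ACAT,ACTC,CGGC,GTGA,AAAA,ACAC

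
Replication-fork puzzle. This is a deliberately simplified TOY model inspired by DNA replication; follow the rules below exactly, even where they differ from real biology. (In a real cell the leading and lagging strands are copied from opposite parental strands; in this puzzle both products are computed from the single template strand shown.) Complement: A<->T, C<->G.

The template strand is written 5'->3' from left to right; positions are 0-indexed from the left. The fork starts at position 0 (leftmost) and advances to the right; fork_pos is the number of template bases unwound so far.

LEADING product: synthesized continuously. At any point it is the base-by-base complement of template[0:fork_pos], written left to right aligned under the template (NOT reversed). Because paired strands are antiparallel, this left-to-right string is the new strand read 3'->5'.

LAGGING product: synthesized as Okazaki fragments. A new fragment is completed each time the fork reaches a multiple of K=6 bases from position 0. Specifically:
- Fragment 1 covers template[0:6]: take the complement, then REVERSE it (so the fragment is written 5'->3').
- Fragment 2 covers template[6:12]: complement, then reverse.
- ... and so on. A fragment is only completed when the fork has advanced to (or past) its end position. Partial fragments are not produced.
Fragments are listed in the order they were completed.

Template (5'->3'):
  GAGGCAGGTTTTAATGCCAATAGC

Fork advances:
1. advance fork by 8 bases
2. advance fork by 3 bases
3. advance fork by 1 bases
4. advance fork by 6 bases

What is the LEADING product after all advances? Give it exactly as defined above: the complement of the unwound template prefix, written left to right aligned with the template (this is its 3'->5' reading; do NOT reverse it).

Answer: CTCCGTCCAAAATTACGG

Derivation:
Step 1: advance 8 -> fork_pos = 0 + 8 = 8.
Step 2: advance 3 -> fork_pos = 8 + 3 = 11.
Step 3: advance 1 -> fork_pos = 11 + 1 = 12.
Step 4: advance 6 -> fork_pos = 12 + 6 = 18.
Unwound prefix: template[0:18] = GAGGCAGGTTTTAATGCC
Complement it base by base (A<->T, C<->G), keeping left-to-right order:
  [0:5] GAGGC -> CTCCG
  [5:10] AGGTT -> TCCAA
  [10:15] TTAAT -> AATTA
  [15:18] GCC -> CGG
Concatenate: CTCCGTCCAAAATTACGG (length 18; written aligned with the template, i.e. 3'->5').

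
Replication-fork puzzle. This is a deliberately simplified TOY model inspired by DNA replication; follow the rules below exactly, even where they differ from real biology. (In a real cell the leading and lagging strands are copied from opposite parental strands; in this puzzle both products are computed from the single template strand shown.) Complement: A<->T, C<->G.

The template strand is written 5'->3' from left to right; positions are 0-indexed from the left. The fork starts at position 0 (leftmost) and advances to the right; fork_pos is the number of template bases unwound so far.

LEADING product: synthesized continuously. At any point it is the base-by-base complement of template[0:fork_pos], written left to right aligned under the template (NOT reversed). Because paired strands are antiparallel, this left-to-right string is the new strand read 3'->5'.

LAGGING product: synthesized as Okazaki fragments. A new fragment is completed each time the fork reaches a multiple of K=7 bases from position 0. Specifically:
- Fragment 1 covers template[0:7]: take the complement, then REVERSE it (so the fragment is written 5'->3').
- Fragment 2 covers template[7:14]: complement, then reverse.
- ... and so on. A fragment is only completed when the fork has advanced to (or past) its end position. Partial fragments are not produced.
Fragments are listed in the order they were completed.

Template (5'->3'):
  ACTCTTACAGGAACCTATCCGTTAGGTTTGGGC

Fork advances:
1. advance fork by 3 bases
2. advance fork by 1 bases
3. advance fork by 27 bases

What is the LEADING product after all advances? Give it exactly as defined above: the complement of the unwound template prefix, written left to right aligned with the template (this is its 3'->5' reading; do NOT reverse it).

Step 1: advance 3 -> fork_pos = 0 + 3 = 3.
Step 2: advance 1 -> fork_pos = 3 + 1 = 4.
Step 3: advance 27 -> fork_pos = 4 + 27 = 31.
Unwound prefix: template[0:31] = ACTCTTACAGGAACCTATCCGTTAGGTTTGG
Complement it base by base (A<->T, C<->G), keeping left-to-right order:
  [0:5] ACTCT -> TGAGA
  [5:10] TACAG -> ATGTC
  [10:15] GAACC -> CTTGG
  [15:20] TATCC -> ATAGG
  [20:25] GTTAG -> CAATC
  [25:30] GTTTG -> CAAAC
  [30:31] G -> C
Concatenate: TGAGAATGTCCTTGGATAGGCAATCCAAACC (length 31; written aligned with the template, i.e. 3'->5').

Answer: TGAGAATGTCCTTGGATAGGCAATCCAAACC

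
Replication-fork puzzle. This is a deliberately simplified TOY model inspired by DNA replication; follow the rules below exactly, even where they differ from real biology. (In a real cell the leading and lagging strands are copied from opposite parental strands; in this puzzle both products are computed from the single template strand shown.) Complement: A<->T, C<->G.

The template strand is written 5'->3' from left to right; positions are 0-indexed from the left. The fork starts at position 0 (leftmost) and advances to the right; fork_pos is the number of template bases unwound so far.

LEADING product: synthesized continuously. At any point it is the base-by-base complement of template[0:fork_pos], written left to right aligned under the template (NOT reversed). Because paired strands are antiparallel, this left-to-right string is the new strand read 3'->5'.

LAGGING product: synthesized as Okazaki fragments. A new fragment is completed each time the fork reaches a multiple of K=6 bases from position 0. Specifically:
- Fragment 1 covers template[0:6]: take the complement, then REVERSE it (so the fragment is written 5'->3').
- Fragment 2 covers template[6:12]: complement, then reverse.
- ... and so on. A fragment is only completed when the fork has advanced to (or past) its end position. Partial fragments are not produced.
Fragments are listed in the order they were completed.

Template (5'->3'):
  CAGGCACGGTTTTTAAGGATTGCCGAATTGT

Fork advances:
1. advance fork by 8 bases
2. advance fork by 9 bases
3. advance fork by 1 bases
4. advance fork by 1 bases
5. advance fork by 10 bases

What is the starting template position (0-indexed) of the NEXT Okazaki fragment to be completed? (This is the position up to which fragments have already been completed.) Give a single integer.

Answer: 24

Derivation:
Step 1: advance 8 -> fork_pos = 0 + 8 = 8. Reached multiple(s) of 6: 6 -> fragment 1 completed (1 total).
Step 2: advance 9 -> fork_pos = 8 + 9 = 17. Reached multiple(s) of 6: 12 -> fragment 2 completed (2 total).
Step 3: advance 1 -> fork_pos = 17 + 1 = 18. Reached multiple(s) of 6: 18 -> fragment 3 completed (3 total).
Step 4: advance 1 -> fork_pos = 18 + 1 = 19. Next multiple of 6 is 24 (not reached); still 3 fragment(s).
Step 5: advance 10 -> fork_pos = 19 + 10 = 29. Reached multiple(s) of 6: 24 -> fragment 4 completed (4 total).
4 fragment(s) completed, covering template[0:24] (4 x 6 = 24). The next fragment, fragment 5, covers template[24:30], so it starts at position 24.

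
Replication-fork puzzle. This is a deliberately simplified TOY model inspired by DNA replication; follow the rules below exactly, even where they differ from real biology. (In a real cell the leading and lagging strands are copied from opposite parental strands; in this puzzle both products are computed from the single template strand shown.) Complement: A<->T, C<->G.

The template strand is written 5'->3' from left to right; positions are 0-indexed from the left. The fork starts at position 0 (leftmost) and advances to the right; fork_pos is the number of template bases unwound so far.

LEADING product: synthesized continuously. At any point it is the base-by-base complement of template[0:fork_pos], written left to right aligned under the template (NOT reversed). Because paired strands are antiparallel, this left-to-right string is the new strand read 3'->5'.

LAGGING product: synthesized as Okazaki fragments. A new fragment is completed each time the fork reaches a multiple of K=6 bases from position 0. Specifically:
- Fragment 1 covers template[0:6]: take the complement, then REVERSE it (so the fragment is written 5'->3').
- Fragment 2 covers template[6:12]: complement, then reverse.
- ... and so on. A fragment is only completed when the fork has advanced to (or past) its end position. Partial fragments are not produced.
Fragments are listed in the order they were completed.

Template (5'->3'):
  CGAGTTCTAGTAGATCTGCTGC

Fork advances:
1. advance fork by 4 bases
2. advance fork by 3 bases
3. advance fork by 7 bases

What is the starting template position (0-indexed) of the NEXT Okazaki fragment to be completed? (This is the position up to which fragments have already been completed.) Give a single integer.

Step 1: advance 4 -> fork_pos = 0 + 4 = 4. Next multiple of 6 is 6 (not reached); still 0 fragment(s).
Step 2: advance 3 -> fork_pos = 4 + 3 = 7. Reached multiple(s) of 6: 6 -> fragment 1 completed (1 total).
Step 3: advance 7 -> fork_pos = 7 + 7 = 14. Reached multiple(s) of 6: 12 -> fragment 2 completed (2 total).
2 fragment(s) completed, covering template[0:12] (2 x 6 = 12). The next fragment, fragment 3, covers template[12:18], so it starts at position 12.

Answer: 12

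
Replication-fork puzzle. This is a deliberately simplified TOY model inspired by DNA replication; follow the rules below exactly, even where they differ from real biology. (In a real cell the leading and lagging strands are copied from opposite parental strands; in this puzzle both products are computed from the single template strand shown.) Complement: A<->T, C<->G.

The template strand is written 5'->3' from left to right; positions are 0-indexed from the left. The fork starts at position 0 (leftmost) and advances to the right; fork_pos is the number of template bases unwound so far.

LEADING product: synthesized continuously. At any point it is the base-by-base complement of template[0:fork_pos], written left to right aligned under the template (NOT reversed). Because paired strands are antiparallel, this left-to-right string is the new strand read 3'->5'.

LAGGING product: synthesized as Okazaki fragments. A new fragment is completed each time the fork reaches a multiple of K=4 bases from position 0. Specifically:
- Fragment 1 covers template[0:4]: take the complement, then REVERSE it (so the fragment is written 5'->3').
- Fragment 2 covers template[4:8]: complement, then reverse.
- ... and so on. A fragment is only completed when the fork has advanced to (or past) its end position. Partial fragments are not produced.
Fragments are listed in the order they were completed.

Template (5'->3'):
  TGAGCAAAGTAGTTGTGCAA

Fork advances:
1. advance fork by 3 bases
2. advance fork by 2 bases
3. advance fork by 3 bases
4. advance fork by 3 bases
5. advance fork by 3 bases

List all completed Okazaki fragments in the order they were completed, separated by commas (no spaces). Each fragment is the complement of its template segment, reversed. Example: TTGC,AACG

Step 1: advance 3 -> fork_pos = 0 + 3 = 3. Next multiple of 4 is 4 (not reached); still 0 fragment(s).
Step 2: advance 2 -> fork_pos = 3 + 2 = 5. Reached multiple(s) of 4: 4 -> fragment 1 completed (1 total).
Step 3: advance 3 -> fork_pos = 5 + 3 = 8. Reached multiple(s) of 4: 8 -> fragment 2 completed (2 total).
Step 4: advance 3 -> fork_pos = 8 + 3 = 11. Next multiple of 4 is 12 (not reached); still 2 fragment(s).
Step 5: advance 3 -> fork_pos = 11 + 3 = 14. Reached multiple(s) of 4: 12 -> fragment 3 completed (3 total).
Final fork_pos = 14, so 3 fragment(s) are complete. Build each: template segment -> complement -> reverse.
Fragment 1: template[0:4] = TGAG -> complement ACTC -> reversed CTCA
Fragment 2: template[4:8] = CAAA -> complement GTTT -> reversed TTTG
Fragment 3: template[8:12] = GTAG -> complement CATC -> reversed CTAC

Answer: CTCA,TTTG,CTAC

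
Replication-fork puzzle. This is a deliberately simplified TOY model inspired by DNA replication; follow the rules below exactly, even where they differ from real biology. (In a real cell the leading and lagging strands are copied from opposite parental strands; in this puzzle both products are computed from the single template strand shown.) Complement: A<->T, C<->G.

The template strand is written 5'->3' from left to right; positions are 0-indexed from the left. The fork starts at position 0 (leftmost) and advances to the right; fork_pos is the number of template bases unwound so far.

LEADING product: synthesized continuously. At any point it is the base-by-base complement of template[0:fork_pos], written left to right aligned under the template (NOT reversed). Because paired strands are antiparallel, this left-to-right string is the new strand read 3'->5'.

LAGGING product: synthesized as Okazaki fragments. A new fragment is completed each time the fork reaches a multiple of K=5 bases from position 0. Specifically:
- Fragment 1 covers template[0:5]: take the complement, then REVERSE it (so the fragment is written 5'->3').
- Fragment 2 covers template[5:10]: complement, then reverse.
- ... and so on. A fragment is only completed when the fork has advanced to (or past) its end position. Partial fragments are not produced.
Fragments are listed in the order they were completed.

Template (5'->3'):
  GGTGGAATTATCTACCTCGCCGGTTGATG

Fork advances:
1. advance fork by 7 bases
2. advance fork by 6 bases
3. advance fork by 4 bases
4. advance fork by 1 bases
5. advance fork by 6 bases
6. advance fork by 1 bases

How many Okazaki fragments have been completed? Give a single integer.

Answer: 5

Derivation:
Step 1: advance 7 -> fork_pos = 0 + 7 = 7. Reached multiple(s) of 5: 5 -> fragment 1 completed (1 total).
Step 2: advance 6 -> fork_pos = 7 + 6 = 13. Reached multiple(s) of 5: 10 -> fragment 2 completed (2 total).
Step 3: advance 4 -> fork_pos = 13 + 4 = 17. Reached multiple(s) of 5: 15 -> fragment 3 completed (3 total).
Step 4: advance 1 -> fork_pos = 17 + 1 = 18. Next multiple of 5 is 20 (not reached); still 3 fragment(s).
Step 5: advance 6 -> fork_pos = 18 + 6 = 24. Reached multiple(s) of 5: 20 -> fragment 4 completed (4 total).
Step 6: advance 1 -> fork_pos = 24 + 1 = 25. Reached multiple(s) of 5: 25 -> fragment 5 completed (5 total).
Check: final fork_pos = 25; the multiples of 5 that are <= 25 are 5..25 -> 25 // 5 = 5 completed fragment(s).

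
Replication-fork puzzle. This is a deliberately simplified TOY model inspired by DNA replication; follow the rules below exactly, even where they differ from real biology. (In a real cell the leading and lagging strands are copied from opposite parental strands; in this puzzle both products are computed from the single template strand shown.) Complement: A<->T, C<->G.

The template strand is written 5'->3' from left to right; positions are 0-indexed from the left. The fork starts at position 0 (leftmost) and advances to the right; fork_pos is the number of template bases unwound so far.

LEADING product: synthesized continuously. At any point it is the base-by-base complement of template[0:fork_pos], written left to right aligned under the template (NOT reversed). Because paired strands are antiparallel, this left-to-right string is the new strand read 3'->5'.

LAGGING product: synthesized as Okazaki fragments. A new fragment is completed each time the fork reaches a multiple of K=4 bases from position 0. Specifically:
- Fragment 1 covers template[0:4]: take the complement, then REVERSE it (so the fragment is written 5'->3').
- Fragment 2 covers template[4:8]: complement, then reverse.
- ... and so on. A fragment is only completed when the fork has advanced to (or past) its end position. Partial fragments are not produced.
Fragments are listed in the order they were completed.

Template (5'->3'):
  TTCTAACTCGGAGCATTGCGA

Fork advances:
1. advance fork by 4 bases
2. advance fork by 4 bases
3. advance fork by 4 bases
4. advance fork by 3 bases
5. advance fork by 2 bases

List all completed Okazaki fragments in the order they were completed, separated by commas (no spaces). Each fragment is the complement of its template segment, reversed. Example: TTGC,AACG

Answer: AGAA,AGTT,TCCG,ATGC

Derivation:
Step 1: advance 4 -> fork_pos = 0 + 4 = 4. Reached multiple(s) of 4: 4 -> fragment 1 completed (1 total).
Step 2: advance 4 -> fork_pos = 4 + 4 = 8. Reached multiple(s) of 4: 8 -> fragment 2 completed (2 total).
Step 3: advance 4 -> fork_pos = 8 + 4 = 12. Reached multiple(s) of 4: 12 -> fragment 3 completed (3 total).
Step 4: advance 3 -> fork_pos = 12 + 3 = 15. Next multiple of 4 is 16 (not reached); still 3 fragment(s).
Step 5: advance 2 -> fork_pos = 15 + 2 = 17. Reached multiple(s) of 4: 16 -> fragment 4 completed (4 total).
Final fork_pos = 17, so 4 fragment(s) are complete. Build each: template segment -> complement -> reverse.
Fragment 1: template[0:4] = TTCT -> complement AAGA -> reversed AGAA
Fragment 2: template[4:8] = AACT -> complement TTGA -> reversed AGTT
Fragment 3: template[8:12] = CGGA -> complement GCCT -> reversed TCCG
Fragment 4: template[12:16] = GCAT -> complement CGTA -> reversed ATGC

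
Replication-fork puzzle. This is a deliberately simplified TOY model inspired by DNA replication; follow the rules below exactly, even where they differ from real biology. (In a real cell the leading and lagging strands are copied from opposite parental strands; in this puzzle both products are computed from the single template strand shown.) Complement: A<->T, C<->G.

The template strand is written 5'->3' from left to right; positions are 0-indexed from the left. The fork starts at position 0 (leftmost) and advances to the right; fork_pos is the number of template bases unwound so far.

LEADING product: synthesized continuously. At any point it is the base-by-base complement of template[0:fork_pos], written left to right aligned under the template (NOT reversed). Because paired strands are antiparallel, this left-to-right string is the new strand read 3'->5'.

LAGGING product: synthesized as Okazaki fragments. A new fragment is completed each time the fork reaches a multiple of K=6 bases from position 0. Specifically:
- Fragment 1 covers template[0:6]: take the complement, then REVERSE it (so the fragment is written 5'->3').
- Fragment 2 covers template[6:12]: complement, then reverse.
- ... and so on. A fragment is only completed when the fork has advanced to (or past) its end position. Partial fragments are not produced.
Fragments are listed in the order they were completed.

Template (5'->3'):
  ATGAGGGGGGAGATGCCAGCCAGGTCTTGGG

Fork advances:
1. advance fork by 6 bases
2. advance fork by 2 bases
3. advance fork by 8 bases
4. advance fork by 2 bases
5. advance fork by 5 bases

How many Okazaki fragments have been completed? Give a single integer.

Answer: 3

Derivation:
Step 1: advance 6 -> fork_pos = 0 + 6 = 6. Reached multiple(s) of 6: 6 -> fragment 1 completed (1 total).
Step 2: advance 2 -> fork_pos = 6 + 2 = 8. Next multiple of 6 is 12 (not reached); still 1 fragment(s).
Step 3: advance 8 -> fork_pos = 8 + 8 = 16. Reached multiple(s) of 6: 12 -> fragment 2 completed (2 total).
Step 4: advance 2 -> fork_pos = 16 + 2 = 18. Reached multiple(s) of 6: 18 -> fragment 3 completed (3 total).
Step 5: advance 5 -> fork_pos = 18 + 5 = 23. Next multiple of 6 is 24 (not reached); still 3 fragment(s).
Check: final fork_pos = 23; the multiples of 6 that are <= 23 are 6..18 -> 23 // 6 = 3 completed fragment(s).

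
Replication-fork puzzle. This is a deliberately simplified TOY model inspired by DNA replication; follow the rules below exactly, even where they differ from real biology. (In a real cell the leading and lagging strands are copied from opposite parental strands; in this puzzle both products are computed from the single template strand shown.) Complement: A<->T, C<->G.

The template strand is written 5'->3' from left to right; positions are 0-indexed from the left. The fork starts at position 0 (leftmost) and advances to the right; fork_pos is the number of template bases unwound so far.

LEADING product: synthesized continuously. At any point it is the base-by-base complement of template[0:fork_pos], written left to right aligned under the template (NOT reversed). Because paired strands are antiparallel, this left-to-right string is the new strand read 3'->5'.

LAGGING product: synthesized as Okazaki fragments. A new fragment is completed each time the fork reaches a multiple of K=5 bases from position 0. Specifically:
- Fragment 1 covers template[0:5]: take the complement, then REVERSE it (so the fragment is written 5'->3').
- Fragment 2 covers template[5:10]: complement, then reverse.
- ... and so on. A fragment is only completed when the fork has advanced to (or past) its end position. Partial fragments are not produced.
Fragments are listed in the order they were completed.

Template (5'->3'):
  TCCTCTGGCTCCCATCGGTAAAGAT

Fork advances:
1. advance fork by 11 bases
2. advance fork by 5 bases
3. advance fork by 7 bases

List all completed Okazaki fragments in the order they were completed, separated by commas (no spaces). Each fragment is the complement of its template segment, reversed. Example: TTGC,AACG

Answer: GAGGA,AGCCA,ATGGG,TACCG

Derivation:
Step 1: advance 11 -> fork_pos = 0 + 11 = 11. Reached multiple(s) of 5: 5, 10 -> fragments 1-2 completed (2 total).
Step 2: advance 5 -> fork_pos = 11 + 5 = 16. Reached multiple(s) of 5: 15 -> fragment 3 completed (3 total).
Step 3: advance 7 -> fork_pos = 16 + 7 = 23. Reached multiple(s) of 5: 20 -> fragment 4 completed (4 total).
Final fork_pos = 23, so 4 fragment(s) are complete. Build each: template segment -> complement -> reverse.
Fragment 1: template[0:5] = TCCTC -> complement AGGAG -> reversed GAGGA
Fragment 2: template[5:10] = TGGCT -> complement ACCGA -> reversed AGCCA
Fragment 3: template[10:15] = CCCAT -> complement GGGTA -> reversed ATGGG
Fragment 4: template[15:20] = CGGTA -> complement GCCAT -> reversed TACCG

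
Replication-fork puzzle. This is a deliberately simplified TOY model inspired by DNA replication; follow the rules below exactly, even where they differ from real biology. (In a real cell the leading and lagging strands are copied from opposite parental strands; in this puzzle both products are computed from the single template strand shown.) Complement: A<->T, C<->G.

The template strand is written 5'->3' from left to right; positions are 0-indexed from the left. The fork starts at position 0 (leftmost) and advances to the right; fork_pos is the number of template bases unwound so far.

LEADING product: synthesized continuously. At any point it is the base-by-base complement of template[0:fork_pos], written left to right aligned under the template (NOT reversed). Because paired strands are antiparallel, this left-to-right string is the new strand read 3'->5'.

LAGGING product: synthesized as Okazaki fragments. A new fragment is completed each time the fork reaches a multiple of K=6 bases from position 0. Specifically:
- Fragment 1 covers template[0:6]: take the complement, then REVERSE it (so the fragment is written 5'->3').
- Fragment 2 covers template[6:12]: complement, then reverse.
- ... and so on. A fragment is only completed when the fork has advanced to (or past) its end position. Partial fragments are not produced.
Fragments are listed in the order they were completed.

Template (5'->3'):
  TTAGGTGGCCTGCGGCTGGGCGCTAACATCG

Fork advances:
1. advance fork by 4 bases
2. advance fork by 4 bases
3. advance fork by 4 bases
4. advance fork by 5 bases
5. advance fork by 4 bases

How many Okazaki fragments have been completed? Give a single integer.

Step 1: advance 4 -> fork_pos = 0 + 4 = 4. Next multiple of 6 is 6 (not reached); still 0 fragment(s).
Step 2: advance 4 -> fork_pos = 4 + 4 = 8. Reached multiple(s) of 6: 6 -> fragment 1 completed (1 total).
Step 3: advance 4 -> fork_pos = 8 + 4 = 12. Reached multiple(s) of 6: 12 -> fragment 2 completed (2 total).
Step 4: advance 5 -> fork_pos = 12 + 5 = 17. Next multiple of 6 is 18 (not reached); still 2 fragment(s).
Step 5: advance 4 -> fork_pos = 17 + 4 = 21. Reached multiple(s) of 6: 18 -> fragment 3 completed (3 total).
Check: final fork_pos = 21; the multiples of 6 that are <= 21 are 6..18 -> 21 // 6 = 3 completed fragment(s).

Answer: 3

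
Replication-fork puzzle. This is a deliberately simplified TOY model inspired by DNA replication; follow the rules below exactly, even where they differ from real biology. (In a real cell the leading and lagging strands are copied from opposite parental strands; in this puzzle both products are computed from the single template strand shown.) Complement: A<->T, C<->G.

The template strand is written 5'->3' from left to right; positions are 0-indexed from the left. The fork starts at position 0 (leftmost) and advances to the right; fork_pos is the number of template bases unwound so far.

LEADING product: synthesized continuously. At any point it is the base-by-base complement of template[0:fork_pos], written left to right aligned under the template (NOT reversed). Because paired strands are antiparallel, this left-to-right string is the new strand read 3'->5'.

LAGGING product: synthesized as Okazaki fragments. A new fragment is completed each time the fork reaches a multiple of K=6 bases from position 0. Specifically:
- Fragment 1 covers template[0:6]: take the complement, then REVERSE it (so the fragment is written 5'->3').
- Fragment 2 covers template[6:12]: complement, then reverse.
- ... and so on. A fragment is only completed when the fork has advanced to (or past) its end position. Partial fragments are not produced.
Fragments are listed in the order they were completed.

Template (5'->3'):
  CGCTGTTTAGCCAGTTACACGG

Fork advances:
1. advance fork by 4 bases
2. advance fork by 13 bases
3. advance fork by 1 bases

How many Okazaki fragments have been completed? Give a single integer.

Step 1: advance 4 -> fork_pos = 0 + 4 = 4. Next multiple of 6 is 6 (not reached); still 0 fragment(s).
Step 2: advance 13 -> fork_pos = 4 + 13 = 17. Reached multiple(s) of 6: 6, 12 -> fragments 1-2 completed (2 total).
Step 3: advance 1 -> fork_pos = 17 + 1 = 18. Reached multiple(s) of 6: 18 -> fragment 3 completed (3 total).
Check: final fork_pos = 18; the multiples of 6 that are <= 18 are 6..18 -> 18 // 6 = 3 completed fragment(s).

Answer: 3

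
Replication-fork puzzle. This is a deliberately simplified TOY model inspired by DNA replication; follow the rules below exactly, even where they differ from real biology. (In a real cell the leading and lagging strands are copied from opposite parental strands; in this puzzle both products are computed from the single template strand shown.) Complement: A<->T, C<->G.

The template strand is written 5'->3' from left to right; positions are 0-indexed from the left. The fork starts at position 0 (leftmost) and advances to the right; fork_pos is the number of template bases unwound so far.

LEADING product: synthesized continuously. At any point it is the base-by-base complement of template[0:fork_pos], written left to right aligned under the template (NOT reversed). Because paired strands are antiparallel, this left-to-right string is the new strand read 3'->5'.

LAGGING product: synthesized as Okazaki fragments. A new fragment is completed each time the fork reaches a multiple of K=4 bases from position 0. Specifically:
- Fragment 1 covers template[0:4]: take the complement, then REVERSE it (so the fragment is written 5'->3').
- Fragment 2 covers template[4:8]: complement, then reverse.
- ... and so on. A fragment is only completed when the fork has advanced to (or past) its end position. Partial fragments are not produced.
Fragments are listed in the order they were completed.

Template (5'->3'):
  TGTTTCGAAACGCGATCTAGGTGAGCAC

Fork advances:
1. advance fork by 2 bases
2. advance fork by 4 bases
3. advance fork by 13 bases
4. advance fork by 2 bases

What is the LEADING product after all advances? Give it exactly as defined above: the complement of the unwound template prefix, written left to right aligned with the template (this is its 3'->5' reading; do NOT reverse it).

Step 1: advance 2 -> fork_pos = 0 + 2 = 2.
Step 2: advance 4 -> fork_pos = 2 + 4 = 6.
Step 3: advance 13 -> fork_pos = 6 + 13 = 19.
Step 4: advance 2 -> fork_pos = 19 + 2 = 21.
Unwound prefix: template[0:21] = TGTTTCGAAACGCGATCTAGG
Complement it base by base (A<->T, C<->G), keeping left-to-right order:
  [0:5] TGTTT -> ACAAA
  [5:10] CGAAA -> GCTTT
  [10:15] CGCGA -> GCGCT
  [15:20] TCTAG -> AGATC
  [20:21] G -> C
Concatenate: ACAAAGCTTTGCGCTAGATCC (length 21; written aligned with the template, i.e. 3'->5').

Answer: ACAAAGCTTTGCGCTAGATCC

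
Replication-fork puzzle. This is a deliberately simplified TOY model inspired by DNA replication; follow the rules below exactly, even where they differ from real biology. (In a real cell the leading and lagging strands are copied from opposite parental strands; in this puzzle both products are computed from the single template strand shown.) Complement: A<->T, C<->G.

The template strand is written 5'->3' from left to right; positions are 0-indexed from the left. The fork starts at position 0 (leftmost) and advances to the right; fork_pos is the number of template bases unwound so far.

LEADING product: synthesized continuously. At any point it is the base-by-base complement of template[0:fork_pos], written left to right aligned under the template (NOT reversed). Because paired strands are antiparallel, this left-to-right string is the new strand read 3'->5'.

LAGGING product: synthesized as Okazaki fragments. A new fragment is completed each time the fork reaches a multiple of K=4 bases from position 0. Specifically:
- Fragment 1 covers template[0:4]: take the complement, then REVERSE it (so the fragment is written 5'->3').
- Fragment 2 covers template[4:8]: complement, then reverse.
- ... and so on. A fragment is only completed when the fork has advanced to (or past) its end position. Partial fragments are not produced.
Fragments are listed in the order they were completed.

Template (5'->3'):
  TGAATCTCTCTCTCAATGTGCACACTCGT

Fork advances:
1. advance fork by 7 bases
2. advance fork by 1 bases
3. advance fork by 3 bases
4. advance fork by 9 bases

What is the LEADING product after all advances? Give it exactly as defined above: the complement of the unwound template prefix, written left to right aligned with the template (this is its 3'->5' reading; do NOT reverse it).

Step 1: advance 7 -> fork_pos = 0 + 7 = 7.
Step 2: advance 1 -> fork_pos = 7 + 1 = 8.
Step 3: advance 3 -> fork_pos = 8 + 3 = 11.
Step 4: advance 9 -> fork_pos = 11 + 9 = 20.
Unwound prefix: template[0:20] = TGAATCTCTCTCTCAATGTG
Complement it base by base (A<->T, C<->G), keeping left-to-right order:
  [0:5] TGAAT -> ACTTA
  [5:10] CTCTC -> GAGAG
  [10:15] TCTCA -> AGAGT
  [15:20] ATGTG -> TACAC
Concatenate: ACTTAGAGAGAGAGTTACAC (length 20; written aligned with the template, i.e. 3'->5').

Answer: ACTTAGAGAGAGAGTTACAC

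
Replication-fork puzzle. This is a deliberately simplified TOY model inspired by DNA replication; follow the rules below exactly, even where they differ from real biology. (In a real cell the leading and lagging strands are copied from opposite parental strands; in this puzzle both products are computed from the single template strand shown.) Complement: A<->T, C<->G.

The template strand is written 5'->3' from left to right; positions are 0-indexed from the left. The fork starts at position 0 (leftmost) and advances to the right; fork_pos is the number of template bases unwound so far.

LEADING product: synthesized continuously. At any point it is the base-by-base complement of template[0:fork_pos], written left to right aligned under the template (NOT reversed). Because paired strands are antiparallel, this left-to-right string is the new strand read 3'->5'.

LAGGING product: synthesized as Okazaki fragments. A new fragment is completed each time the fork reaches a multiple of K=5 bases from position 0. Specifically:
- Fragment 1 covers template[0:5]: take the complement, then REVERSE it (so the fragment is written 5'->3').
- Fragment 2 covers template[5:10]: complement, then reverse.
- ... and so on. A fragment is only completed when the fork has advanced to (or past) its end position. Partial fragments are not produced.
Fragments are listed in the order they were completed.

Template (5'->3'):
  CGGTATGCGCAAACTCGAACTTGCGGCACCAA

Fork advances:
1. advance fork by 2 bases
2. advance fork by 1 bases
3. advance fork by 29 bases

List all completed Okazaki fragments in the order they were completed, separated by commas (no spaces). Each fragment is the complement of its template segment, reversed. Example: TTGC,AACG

Answer: TACCG,GCGCA,AGTTT,GTTCG,CGCAA,GGTGC

Derivation:
Step 1: advance 2 -> fork_pos = 0 + 2 = 2. Next multiple of 5 is 5 (not reached); still 0 fragment(s).
Step 2: advance 1 -> fork_pos = 2 + 1 = 3. Next multiple of 5 is 5 (not reached); still 0 fragment(s).
Step 3: advance 29 -> fork_pos = 3 + 29 = 32. Reached multiple(s) of 5: 5, 10, 15, 20, 25, 30 -> fragments 1-6 completed (6 total).
Final fork_pos = 32, so 6 fragment(s) are complete. Build each: template segment -> complement -> reverse.
Fragment 1: template[0:5] = CGGTA -> complement GCCAT -> reversed TACCG
Fragment 2: template[5:10] = TGCGC -> complement ACGCG -> reversed GCGCA
Fragment 3: template[10:15] = AAACT -> complement TTTGA -> reversed AGTTT
Fragment 4: template[15:20] = CGAAC -> complement GCTTG -> reversed GTTCG
Fragment 5: template[20:25] = TTGCG -> complement AACGC -> reversed CGCAA
Fragment 6: template[25:30] = GCACC -> complement CGTGG -> reversed GGTGC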